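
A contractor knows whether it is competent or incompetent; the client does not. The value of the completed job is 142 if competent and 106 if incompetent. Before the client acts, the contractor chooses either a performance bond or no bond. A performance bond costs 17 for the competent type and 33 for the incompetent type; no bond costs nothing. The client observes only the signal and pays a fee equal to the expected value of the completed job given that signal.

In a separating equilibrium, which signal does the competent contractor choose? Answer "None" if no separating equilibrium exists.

Try competent → bond, incompetent → no bond:
  Under separation the client infers type exactly: bond → competent (pays 142), no bond → incompetent (pays 106).
  Competent: bond gives 142 − 17 = 125; no bond gives 106 − 0 = 106. No deviation. ✓
  Incompetent: no bond gives 106 − 0 = 106; bond gives 142 − 33 = 109. Would deviate. ✗
Try competent → no bond, incompetent → bond:
  Under separation the client infers type exactly: no bond → competent (pays 142), bond → incompetent (pays 106).
  Competent: no bond gives 142 − 0 = 142; bond gives 106 − 17 = 89. No deviation. ✓
  Incompetent: bond gives 106 − 33 = 73; no bond gives 142 − 0 = 142. Would deviate. ✗
Neither assignment is incentive-compatible.

None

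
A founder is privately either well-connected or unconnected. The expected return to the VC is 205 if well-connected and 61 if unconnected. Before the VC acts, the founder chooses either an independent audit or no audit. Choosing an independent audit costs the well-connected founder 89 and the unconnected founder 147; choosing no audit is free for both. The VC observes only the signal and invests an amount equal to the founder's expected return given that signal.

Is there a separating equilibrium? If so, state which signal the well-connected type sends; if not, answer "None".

Try well-connected → audit, unconnected → no audit:
  If types separate, audit earns payment 205 and no audit earns 61.
  Well-connected: audit gives 205 − 89 = 116; no audit gives 61 − 0 = 61. No deviation. ✓
  Unconnected: no audit gives 61 − 0 = 61; audit gives 205 − 147 = 58. No deviation. ✓
Both hold — the well-connected type sends audit.

audit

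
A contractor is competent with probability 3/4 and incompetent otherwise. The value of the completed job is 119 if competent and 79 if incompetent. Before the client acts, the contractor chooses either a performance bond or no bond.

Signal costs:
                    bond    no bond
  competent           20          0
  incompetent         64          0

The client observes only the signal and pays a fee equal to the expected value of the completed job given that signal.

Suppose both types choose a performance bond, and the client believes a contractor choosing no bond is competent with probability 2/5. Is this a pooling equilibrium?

At the pooled signal (bond) the client holds the prior 3/4 and pays 3/4·119 + 1/4·79 = 109. Off-path (no bond) belief 2/5 gives 2/5·119 + 3/5·79 = 95.
Competent: bond gives 109 − 20 = 89; no bond gives 95 − 0 = 95. Deviates. ✗
Incompetent: bond gives 109 − 64 = 45; no bond gives 95 − 0 = 95. Deviates. ✗

No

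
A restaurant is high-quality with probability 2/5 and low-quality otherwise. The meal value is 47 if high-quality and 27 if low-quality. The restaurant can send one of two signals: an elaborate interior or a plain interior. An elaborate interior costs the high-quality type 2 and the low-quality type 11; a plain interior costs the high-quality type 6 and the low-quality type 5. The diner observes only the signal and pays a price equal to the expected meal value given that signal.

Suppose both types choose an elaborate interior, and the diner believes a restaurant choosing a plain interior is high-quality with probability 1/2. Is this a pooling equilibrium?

No

At the pooled signal (elaborate interior) the diner holds the prior 2/5 and pays 2/5·47 + 3/5·27 = 35. Off-path (plain interior) belief 1/2 gives 1/2·47 + 1/2·27 = 37.
High-quality: elaborate interior gives 35 − 2 = 33; plain interior gives 37 − 6 = 31. Stays. ✓
Low-quality: elaborate interior gives 35 − 11 = 24; plain interior gives 37 − 5 = 32. Deviates. ✗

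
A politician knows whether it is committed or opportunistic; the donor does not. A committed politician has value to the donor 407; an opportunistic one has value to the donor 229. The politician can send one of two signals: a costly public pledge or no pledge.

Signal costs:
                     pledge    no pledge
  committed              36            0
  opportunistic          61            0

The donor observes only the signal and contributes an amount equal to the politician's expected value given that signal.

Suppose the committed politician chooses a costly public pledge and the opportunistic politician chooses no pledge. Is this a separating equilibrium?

No

If types separate, pledge earns payment 407 and no pledge earns 229.
Committed: pledge gives 407 − 36 = 371; no pledge gives 229 − 0 = 229. No deviation. ✓
Opportunistic: no pledge gives 229 − 0 = 229; pledge gives 407 − 61 = 346. Would deviate. ✗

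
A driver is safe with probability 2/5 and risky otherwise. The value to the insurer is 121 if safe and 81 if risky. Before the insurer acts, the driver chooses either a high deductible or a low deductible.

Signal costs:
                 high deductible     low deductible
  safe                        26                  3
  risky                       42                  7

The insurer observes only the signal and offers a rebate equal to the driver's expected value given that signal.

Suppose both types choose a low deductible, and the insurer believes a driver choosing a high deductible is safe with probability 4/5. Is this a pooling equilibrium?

Yes

On the equilibrium path (low deductible) the insurer holds the prior 2/5 and pays 2/5·121 + 3/5·81 = 97. Off-path (high deductible) belief 4/5 gives 4/5·121 + 1/5·81 = 113.
Safe: low deductible gives 97 − 3 = 94; high deductible gives 113 − 26 = 87. Stays. ✓
Risky: low deductible gives 97 − 7 = 90; high deductible gives 113 − 42 = 71. Stays. ✓
Beliefs are Bayes-consistent on-path and both types best-respond.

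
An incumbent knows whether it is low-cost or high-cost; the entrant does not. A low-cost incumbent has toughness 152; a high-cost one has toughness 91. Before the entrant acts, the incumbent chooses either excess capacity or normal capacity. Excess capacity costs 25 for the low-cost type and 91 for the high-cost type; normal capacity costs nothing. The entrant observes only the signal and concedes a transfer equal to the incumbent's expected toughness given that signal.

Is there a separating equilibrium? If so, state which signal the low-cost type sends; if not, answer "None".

Try low-cost → excess capacity, high-cost → normal capacity:
  Under separation the entrant infers type exactly: excess capacity → low-cost (pays 152), normal capacity → high-cost (pays 91).
  Low-cost: excess capacity gives 152 − 25 = 127; normal capacity gives 91 − 0 = 91. No deviation. ✓
  High-cost: normal capacity gives 91 − 0 = 91; excess capacity gives 152 − 91 = 61. No deviation. ✓
Both hold — the low-cost type sends excess capacity.

excess capacity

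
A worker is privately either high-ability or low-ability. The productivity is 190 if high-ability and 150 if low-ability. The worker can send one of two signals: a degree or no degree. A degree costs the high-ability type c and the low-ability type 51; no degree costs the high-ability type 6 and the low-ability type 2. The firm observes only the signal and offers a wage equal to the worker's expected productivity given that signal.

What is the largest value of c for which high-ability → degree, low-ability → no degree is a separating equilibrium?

Under separation: degree → high-ability (pays 190); no degree → low-ability (pays 150).
Low-ability: 150 − 2 = 148 ≥ 190 − 51 = 139. Holds regardless of c. ✓
High-ability: 190 − c ≥ 150 − 6, so c ≤ 190 − 144 = 46.

46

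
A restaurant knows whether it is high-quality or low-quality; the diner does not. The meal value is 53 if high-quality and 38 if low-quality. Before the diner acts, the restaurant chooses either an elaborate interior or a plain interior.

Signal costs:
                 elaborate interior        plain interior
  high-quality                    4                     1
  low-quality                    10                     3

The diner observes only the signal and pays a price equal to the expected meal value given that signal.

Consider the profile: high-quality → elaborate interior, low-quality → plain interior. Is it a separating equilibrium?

Under separation the diner infers type exactly: elaborate interior → high-quality (pays 53), plain interior → low-quality (pays 38).
High-quality: elaborate interior gives 53 − 4 = 49; plain interior gives 38 − 1 = 37. No deviation. ✓
Low-quality: plain interior gives 38 − 3 = 35; elaborate interior gives 53 − 10 = 43. Would deviate. ✗

No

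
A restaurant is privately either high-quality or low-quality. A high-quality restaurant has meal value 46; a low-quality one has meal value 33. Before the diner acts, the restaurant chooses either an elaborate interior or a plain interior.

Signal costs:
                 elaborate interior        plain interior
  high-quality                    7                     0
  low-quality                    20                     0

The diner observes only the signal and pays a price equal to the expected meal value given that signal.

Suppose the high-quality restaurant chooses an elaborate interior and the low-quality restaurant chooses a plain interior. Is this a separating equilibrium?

Yes

If types separate, elaborate interior earns payment 46 and plain interior earns 33.
High-quality: elaborate interior gives 46 − 7 = 39; plain interior gives 33 − 0 = 33. No deviation. ✓
Low-quality: plain interior gives 33 − 0 = 33; elaborate interior gives 46 − 20 = 26. No deviation. ✓
Neither type gains from mimicking the other.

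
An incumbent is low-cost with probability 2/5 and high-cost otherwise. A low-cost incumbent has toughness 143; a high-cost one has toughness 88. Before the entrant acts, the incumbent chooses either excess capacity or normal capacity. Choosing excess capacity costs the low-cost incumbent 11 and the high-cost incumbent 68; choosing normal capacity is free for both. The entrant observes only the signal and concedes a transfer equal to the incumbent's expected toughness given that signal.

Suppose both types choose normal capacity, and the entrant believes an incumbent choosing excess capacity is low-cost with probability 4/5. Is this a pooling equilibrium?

No

At the pooled signal (normal capacity) the entrant holds the prior 2/5 and pays 2/5·143 + 3/5·88 = 110. Off-path (excess capacity) belief 4/5 gives 4/5·143 + 1/5·88 = 132.
Low-cost: normal capacity gives 110 − 0 = 110; excess capacity gives 132 − 11 = 121. Deviates. ✗
High-cost: normal capacity gives 110 − 0 = 110; excess capacity gives 132 − 68 = 64. Stays. ✓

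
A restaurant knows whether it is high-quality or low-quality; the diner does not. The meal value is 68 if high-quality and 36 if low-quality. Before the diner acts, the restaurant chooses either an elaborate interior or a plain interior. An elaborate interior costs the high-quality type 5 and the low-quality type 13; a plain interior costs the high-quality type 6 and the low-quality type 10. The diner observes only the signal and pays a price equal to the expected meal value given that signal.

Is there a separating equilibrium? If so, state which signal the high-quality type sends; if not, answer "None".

Try high-quality → elaborate interior, low-quality → plain interior:
  Under separation the diner infers type exactly: elaborate interior → high-quality (pays 68), plain interior → low-quality (pays 36).
  High-quality: elaborate interior gives 68 − 5 = 63; plain interior gives 36 − 6 = 30. No deviation. ✓
  Low-quality: plain interior gives 36 − 10 = 26; elaborate interior gives 68 − 13 = 55. Would deviate. ✗
Try high-quality → plain interior, low-quality → elaborate interior:
  Under separation the diner infers type exactly: plain interior → high-quality (pays 68), elaborate interior → low-quality (pays 36).
  High-quality: plain interior gives 68 − 6 = 62; elaborate interior gives 36 − 5 = 31. No deviation. ✓
  Low-quality: elaborate interior gives 36 − 13 = 23; plain interior gives 68 − 10 = 58. Would deviate. ✗
Neither assignment is incentive-compatible.

None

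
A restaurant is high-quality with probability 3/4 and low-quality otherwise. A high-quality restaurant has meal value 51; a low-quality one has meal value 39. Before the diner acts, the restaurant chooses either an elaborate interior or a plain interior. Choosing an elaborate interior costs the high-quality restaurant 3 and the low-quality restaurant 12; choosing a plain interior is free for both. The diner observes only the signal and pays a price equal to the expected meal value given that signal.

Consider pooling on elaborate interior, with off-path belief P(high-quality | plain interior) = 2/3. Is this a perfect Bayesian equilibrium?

At the pooled signal (elaborate interior) the diner holds the prior 3/4 and pays 3/4·51 + 1/4·39 = 48. Off-path (plain interior) belief 2/3 gives 2/3·51 + 1/3·39 = 47.
High-quality: elaborate interior gives 48 − 3 = 45; plain interior gives 47 − 0 = 47. Deviates. ✗
Low-quality: elaborate interior gives 48 − 12 = 36; plain interior gives 47 − 0 = 47. Deviates. ✗

No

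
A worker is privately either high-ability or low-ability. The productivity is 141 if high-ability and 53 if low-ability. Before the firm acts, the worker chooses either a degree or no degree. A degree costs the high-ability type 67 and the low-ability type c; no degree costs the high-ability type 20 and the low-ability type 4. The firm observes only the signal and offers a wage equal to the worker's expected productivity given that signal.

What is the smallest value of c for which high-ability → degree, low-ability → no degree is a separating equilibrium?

92

Under separation: degree → high-ability (pays 141); no degree → low-ability (pays 53).
High-ability: 141 − 67 = 74 ≥ 53 − 20 = 33. Holds regardless of c. ✓
Low-ability: 53 − 4 ≥ 141 − c, so c ≥ 141 − 49 = 92.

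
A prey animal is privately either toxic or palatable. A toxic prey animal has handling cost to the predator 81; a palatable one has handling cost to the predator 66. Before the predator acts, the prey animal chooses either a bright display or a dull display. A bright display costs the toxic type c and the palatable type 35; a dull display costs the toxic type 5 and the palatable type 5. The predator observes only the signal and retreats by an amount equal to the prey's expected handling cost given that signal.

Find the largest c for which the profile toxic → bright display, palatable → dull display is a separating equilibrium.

Under separation: bright display → toxic (pays 81); dull display → palatable (pays 66).
Palatable: 66 − 5 = 61 ≥ 81 − 35 = 46. Holds regardless of c. ✓
Toxic: 81 − c ≥ 66 − 5, so c ≤ 81 − 61 = 20.

20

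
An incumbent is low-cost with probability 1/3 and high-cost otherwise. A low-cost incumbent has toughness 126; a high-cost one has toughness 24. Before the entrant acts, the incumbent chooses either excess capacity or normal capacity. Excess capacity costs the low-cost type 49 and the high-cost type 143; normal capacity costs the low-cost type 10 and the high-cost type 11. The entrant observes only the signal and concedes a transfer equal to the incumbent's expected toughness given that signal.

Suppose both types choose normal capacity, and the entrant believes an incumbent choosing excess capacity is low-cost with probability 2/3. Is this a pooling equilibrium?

Yes

On the equilibrium path (normal capacity) the entrant holds the prior 1/3 and pays 1/3·126 + 2/3·24 = 58. Off-path (excess capacity) belief 2/3 gives 2/3·126 + 1/3·24 = 92.
Low-cost: normal capacity gives 58 − 10 = 48; excess capacity gives 92 − 49 = 43. Stays. ✓
High-cost: normal capacity gives 58 − 11 = 47; excess capacity gives 92 − 143 = -51. Stays. ✓
Beliefs are Bayes-consistent on-path and both types best-respond.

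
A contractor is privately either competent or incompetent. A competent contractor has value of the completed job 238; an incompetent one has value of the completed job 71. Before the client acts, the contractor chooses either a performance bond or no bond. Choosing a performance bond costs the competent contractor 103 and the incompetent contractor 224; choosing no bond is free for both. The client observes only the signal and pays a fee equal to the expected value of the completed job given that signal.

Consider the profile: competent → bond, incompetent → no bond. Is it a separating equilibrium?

If types separate, bond earns payment 238 and no bond earns 71.
Competent: bond gives 238 − 103 = 135; no bond gives 71 − 0 = 71. No deviation. ✓
Incompetent: no bond gives 71 − 0 = 71; bond gives 238 − 224 = 14. No deviation. ✓
Neither type gains from mimicking the other.

Yes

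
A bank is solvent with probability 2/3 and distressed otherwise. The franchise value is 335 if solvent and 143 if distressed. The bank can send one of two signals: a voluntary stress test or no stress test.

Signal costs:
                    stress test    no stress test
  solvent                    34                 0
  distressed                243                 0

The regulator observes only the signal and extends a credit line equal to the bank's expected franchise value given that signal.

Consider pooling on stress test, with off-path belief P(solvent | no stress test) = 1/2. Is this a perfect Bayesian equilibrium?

No

At the pooled signal (stress test) the regulator holds the prior 2/3 and pays 2/3·335 + 1/3·143 = 271. Off-path (no stress test) belief 1/2 gives 1/2·335 + 1/2·143 = 239.
Solvent: stress test gives 271 − 34 = 237; no stress test gives 239 − 0 = 239. Deviates. ✗
Distressed: stress test gives 271 − 243 = 28; no stress test gives 239 − 0 = 239. Deviates. ✗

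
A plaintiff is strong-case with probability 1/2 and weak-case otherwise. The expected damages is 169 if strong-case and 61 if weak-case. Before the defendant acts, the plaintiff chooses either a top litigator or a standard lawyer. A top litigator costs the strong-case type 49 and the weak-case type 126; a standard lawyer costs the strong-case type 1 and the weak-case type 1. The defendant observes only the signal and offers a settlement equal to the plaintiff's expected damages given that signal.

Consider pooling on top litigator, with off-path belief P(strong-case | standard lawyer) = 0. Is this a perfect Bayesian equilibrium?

No

On the equilibrium path (top litigator) the defendant holds the prior 1/2 and pays 1/2·169 + 1/2·61 = 115. Off-path (standard lawyer) belief 0 gives 0·169 + 1·61 = 61.
Strong-case: top litigator gives 115 − 49 = 66; standard lawyer gives 61 − 1 = 60. Stays. ✓
Weak-case: top litigator gives 115 − 126 = -11; standard lawyer gives 61 − 1 = 60. Deviates. ✗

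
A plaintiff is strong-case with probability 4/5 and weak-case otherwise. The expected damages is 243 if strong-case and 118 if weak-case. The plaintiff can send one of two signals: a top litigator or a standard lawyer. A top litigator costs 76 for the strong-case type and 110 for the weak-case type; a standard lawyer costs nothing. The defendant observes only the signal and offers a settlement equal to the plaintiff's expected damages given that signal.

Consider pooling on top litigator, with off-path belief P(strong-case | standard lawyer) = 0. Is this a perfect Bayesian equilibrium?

At the pooled signal (top litigator) the defendant holds the prior 4/5 and pays 4/5·243 + 1/5·118 = 218. Off-path (standard lawyer) belief 0 gives 0·243 + 1·118 = 118.
Strong-case: top litigator gives 218 − 76 = 142; standard lawyer gives 118 − 0 = 118. Stays. ✓
Weak-case: top litigator gives 218 − 110 = 108; standard lawyer gives 118 − 0 = 118. Deviates. ✗

No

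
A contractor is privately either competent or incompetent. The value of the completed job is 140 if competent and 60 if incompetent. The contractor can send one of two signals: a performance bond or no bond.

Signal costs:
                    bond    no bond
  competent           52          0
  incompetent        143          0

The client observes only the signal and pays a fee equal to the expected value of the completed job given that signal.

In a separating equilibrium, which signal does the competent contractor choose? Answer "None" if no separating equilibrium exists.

bond

Try competent → bond, incompetent → no bond:
  If types separate, bond earns payment 140 and no bond earns 60.
  Competent: bond gives 140 − 52 = 88; no bond gives 60 − 0 = 60. No deviation. ✓
  Incompetent: no bond gives 60 − 0 = 60; bond gives 140 − 143 = -3. No deviation. ✓
Both hold — the competent type sends bond.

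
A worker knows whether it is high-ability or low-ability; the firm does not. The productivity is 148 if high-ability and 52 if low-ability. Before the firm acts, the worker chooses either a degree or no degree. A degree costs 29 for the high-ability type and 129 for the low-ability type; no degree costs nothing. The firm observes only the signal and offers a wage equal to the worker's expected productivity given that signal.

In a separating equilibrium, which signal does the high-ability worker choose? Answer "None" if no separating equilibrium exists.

degree

Try high-ability → degree, low-ability → no degree:
  If types separate, degree earns payment 148 and no degree earns 52.
  High-ability: degree gives 148 − 29 = 119; no degree gives 52 − 0 = 52. No deviation. ✓
  Low-ability: no degree gives 52 − 0 = 52; degree gives 148 − 129 = 19. No deviation. ✓
Both hold — the high-ability type sends degree.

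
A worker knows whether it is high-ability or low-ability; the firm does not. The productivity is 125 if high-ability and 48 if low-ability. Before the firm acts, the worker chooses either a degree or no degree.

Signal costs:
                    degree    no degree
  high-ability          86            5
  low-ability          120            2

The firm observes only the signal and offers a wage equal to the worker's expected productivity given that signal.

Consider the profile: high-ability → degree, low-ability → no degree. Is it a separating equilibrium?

Under separation the firm infers type exactly: degree → high-ability (pays 125), no degree → low-ability (pays 48).
High-ability: degree gives 125 − 86 = 39; no degree gives 48 − 5 = 43. Would deviate. ✗
Low-ability: no degree gives 48 − 2 = 46; degree gives 125 − 120 = 5. No deviation. ✓

No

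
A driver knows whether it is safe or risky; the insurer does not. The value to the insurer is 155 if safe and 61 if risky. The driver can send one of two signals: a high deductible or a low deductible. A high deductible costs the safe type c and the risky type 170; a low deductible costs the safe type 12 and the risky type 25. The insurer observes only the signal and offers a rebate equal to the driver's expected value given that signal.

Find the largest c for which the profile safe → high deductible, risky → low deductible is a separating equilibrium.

Under separation: high deductible → safe (pays 155); low deductible → risky (pays 61).
Risky: 61 − 25 = 36 ≥ 155 − 170 = -15. Holds regardless of c. ✓
Safe: 155 − c ≥ 61 − 12, so c ≤ 155 − 49 = 106.

106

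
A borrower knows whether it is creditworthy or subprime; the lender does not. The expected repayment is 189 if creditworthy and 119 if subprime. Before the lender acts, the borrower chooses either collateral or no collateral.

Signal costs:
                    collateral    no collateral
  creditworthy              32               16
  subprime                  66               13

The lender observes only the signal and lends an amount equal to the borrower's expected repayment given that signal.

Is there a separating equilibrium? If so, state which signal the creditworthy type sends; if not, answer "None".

Try creditworthy → collateral, subprime → no collateral:
  If types separate, collateral earns payment 189 and no collateral earns 119.
  Creditworthy: collateral gives 189 − 32 = 157; no collateral gives 119 − 16 = 103. No deviation. ✓
  Subprime: no collateral gives 119 − 13 = 106; collateral gives 189 − 66 = 123. Would deviate. ✗
Try creditworthy → no collateral, subprime → collateral:
  If types separate, no collateral earns payment 189 and collateral earns 119.
  Creditworthy: no collateral gives 189 − 16 = 173; collateral gives 119 − 32 = 87. No deviation. ✓
  Subprime: collateral gives 119 − 66 = 53; no collateral gives 189 − 13 = 176. Would deviate. ✗
Neither assignment is incentive-compatible.

None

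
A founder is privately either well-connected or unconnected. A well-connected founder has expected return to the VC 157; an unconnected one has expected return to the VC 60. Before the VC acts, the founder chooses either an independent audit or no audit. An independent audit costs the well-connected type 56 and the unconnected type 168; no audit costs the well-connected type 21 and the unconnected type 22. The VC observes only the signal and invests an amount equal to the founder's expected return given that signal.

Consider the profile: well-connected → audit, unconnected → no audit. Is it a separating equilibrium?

Yes

If types separate, audit earns payment 157 and no audit earns 60.
Well-connected: audit gives 157 − 56 = 101; no audit gives 60 − 21 = 39. No deviation. ✓
Unconnected: no audit gives 60 − 22 = 38; audit gives 157 − 168 = -11. No deviation. ✓
Neither type gains from mimicking the other.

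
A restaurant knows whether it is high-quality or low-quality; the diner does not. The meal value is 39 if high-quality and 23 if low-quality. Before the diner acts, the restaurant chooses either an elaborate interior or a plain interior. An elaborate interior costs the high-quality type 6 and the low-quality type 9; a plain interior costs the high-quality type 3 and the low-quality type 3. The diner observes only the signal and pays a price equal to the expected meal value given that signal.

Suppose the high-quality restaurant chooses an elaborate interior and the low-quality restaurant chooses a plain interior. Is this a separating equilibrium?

No

Under separation the diner infers type exactly: elaborate interior → high-quality (pays 39), plain interior → low-quality (pays 23).
High-quality: elaborate interior gives 39 − 6 = 33; plain interior gives 23 − 3 = 20. No deviation. ✓
Low-quality: plain interior gives 23 − 3 = 20; elaborate interior gives 39 − 9 = 30. Would deviate. ✗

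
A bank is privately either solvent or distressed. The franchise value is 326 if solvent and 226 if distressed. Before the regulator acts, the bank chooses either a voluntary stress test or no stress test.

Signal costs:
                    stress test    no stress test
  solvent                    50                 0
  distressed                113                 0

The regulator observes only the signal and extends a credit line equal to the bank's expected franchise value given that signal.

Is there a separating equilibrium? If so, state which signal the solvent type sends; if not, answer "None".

stress test

Try solvent → stress test, distressed → no stress test:
  Under separation the regulator infers type exactly: stress test → solvent (pays 326), no stress test → distressed (pays 226).
  Solvent: stress test gives 326 − 50 = 276; no stress test gives 226 − 0 = 226. No deviation. ✓
  Distressed: no stress test gives 226 − 0 = 226; stress test gives 326 − 113 = 213. No deviation. ✓
Both hold — the solvent type sends stress test.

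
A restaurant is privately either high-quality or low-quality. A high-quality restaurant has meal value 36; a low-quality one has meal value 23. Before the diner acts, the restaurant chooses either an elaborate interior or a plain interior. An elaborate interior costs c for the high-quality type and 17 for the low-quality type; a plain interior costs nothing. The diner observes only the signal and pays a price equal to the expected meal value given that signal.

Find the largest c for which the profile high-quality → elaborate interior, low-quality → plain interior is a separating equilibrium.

Under separation: elaborate interior → high-quality (pays 36); plain interior → low-quality (pays 23).
Low-quality: 23 − 0 = 23 ≥ 36 − 17 = 19. Holds regardless of c. ✓
High-quality: 36 − c ≥ 23 − 0, so c ≤ 36 − 23 = 13.

13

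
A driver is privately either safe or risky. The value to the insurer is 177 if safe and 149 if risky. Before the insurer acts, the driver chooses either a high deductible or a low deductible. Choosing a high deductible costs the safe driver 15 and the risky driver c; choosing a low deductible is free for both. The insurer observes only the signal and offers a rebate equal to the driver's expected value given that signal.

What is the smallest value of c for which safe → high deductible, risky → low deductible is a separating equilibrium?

28

Under separation: high deductible → safe (pays 177); low deductible → risky (pays 149).
Safe: 177 − 15 = 162 ≥ 149 − 0 = 149. Holds regardless of c. ✓
Risky: 149 − 0 ≥ 177 − c, so c ≥ 177 − 149 = 28.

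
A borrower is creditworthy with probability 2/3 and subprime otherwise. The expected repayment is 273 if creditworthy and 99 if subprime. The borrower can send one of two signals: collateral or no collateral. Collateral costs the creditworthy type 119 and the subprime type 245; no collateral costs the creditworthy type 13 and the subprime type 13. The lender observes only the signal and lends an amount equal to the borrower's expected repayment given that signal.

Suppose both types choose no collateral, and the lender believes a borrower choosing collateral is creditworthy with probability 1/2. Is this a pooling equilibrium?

Yes

At the pooled signal (no collateral) the lender holds the prior 2/3 and pays 2/3·273 + 1/3·99 = 215. Off-path (collateral) belief 1/2 gives 1/2·273 + 1/2·99 = 186.
Creditworthy: no collateral gives 215 − 13 = 202; collateral gives 186 − 119 = 67. Stays. ✓
Subprime: no collateral gives 215 − 13 = 202; collateral gives 186 − 245 = -59. Stays. ✓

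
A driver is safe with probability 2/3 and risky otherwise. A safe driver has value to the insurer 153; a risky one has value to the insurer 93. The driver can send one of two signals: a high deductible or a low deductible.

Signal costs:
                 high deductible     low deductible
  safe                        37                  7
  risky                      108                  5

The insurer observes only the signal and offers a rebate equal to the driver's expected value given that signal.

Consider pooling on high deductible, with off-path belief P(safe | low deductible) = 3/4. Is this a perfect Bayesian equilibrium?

No

On the equilibrium path (high deductible) the insurer holds the prior 2/3 and pays 2/3·153 + 1/3·93 = 133. Off-path (low deductible) belief 3/4 gives 3/4·153 + 1/4·93 = 138.
Safe: high deductible gives 133 − 37 = 96; low deductible gives 138 − 7 = 131. Deviates. ✗
Risky: high deductible gives 133 − 108 = 25; low deductible gives 138 − 5 = 133. Deviates. ✗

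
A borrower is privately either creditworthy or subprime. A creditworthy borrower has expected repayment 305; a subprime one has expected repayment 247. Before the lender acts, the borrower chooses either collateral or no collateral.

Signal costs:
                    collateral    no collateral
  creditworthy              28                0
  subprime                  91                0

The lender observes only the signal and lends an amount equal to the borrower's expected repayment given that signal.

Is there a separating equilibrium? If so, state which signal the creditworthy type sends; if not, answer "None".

collateral

Try creditworthy → collateral, subprime → no collateral:
  Under separation the lender infers type exactly: collateral → creditworthy (pays 305), no collateral → subprime (pays 247).
  Creditworthy: collateral gives 305 − 28 = 277; no collateral gives 247 − 0 = 247. No deviation. ✓
  Subprime: no collateral gives 247 − 0 = 247; collateral gives 305 − 91 = 214. No deviation. ✓
Both hold — the creditworthy type sends collateral.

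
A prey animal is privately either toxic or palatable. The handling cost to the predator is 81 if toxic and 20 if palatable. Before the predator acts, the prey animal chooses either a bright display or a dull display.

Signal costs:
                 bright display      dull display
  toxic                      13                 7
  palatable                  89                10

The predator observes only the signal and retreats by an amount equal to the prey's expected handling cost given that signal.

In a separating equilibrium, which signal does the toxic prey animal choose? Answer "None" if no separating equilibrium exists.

Try toxic → bright display, palatable → dull display:
  If types separate, bright display earns payment 81 and dull display earns 20.
  Toxic: bright display gives 81 − 13 = 68; dull display gives 20 − 7 = 13. No deviation. ✓
  Palatable: dull display gives 20 − 10 = 10; bright display gives 81 − 89 = -8. No deviation. ✓
Both hold — the toxic type sends bright display.

bright display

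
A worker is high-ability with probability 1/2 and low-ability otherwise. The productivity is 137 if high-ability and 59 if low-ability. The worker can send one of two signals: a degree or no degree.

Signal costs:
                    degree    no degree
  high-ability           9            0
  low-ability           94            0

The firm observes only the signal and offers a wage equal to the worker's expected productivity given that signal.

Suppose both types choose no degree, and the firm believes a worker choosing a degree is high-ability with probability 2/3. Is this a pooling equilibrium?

On the equilibrium path (no degree) the firm holds the prior 1/2 and pays 1/2·137 + 1/2·59 = 98. Off-path (degree) belief 2/3 gives 2/3·137 + 1/3·59 = 111.
High-ability: no degree gives 98 − 0 = 98; degree gives 111 − 9 = 102. Deviates. ✗
Low-ability: no degree gives 98 − 0 = 98; degree gives 111 − 94 = 17. Stays. ✓

No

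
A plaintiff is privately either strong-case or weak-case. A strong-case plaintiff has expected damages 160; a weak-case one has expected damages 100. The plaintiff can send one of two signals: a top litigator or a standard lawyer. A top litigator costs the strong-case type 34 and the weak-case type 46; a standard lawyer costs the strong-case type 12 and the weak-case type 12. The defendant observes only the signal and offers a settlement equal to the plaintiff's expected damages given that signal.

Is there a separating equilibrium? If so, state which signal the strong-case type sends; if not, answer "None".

None

Try strong-case → top litigator, weak-case → standard lawyer:
  If types separate, top litigator earns payment 160 and standard lawyer earns 100.
  Strong-case: top litigator gives 160 − 34 = 126; standard lawyer gives 100 − 12 = 88. No deviation. ✓
  Weak-case: standard lawyer gives 100 − 12 = 88; top litigator gives 160 − 46 = 114. Would deviate. ✗
Try strong-case → standard lawyer, weak-case → top litigator:
  If types separate, standard lawyer earns payment 160 and top litigator earns 100.
  Strong-case: standard lawyer gives 160 − 12 = 148; top litigator gives 100 − 34 = 66. No deviation. ✓
  Weak-case: top litigator gives 100 − 46 = 54; standard lawyer gives 160 − 12 = 148. Would deviate. ✗
Neither assignment is incentive-compatible.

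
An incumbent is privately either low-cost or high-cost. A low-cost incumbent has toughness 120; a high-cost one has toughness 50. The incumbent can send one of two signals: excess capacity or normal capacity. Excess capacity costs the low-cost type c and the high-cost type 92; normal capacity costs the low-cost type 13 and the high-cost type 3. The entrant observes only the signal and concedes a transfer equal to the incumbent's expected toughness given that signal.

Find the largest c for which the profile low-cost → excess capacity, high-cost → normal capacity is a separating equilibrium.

83

Under separation: excess capacity → low-cost (pays 120); normal capacity → high-cost (pays 50).
High-cost: 50 − 3 = 47 ≥ 120 − 92 = 28. Holds regardless of c. ✓
Low-cost: 120 − c ≥ 50 − 13, so c ≤ 120 − 37 = 83.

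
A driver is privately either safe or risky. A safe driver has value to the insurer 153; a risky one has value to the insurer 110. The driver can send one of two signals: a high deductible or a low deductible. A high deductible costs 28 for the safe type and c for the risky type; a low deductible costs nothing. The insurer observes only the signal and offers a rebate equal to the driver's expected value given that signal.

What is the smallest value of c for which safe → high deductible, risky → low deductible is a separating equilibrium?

43

Under separation: high deductible → safe (pays 153); low deductible → risky (pays 110).
Safe: 153 − 28 = 125 ≥ 110 − 0 = 110. Holds regardless of c. ✓
Risky: 110 − 0 ≥ 153 − c, so c ≥ 153 − 110 = 43.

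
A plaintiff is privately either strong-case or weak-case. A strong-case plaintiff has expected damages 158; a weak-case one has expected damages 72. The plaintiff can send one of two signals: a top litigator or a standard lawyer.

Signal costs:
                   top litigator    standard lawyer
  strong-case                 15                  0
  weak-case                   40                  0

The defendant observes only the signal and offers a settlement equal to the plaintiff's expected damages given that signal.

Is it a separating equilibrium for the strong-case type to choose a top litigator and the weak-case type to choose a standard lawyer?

Under separation the defendant infers type exactly: top litigator → strong-case (pays 158), standard lawyer → weak-case (pays 72).
Strong-case: top litigator gives 158 − 15 = 143; standard lawyer gives 72 − 0 = 72. No deviation. ✓
Weak-case: standard lawyer gives 72 − 0 = 72; top litigator gives 158 − 40 = 118. Would deviate. ✗

No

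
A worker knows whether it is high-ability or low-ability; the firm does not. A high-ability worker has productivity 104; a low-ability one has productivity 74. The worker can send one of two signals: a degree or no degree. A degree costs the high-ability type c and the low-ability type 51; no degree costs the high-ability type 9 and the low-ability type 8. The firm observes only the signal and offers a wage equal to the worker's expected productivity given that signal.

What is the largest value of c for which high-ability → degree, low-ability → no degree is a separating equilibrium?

39

Under separation: degree → high-ability (pays 104); no degree → low-ability (pays 74).
Low-ability: 74 − 8 = 66 ≥ 104 − 51 = 53. Holds regardless of c. ✓
High-ability: 104 − c ≥ 74 − 9, so c ≤ 104 − 65 = 39.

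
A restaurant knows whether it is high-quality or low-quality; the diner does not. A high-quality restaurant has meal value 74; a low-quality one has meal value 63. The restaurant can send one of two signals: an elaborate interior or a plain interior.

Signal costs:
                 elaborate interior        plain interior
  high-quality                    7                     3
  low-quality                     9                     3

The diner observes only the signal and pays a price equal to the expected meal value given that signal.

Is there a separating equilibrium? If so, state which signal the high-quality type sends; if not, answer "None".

None

Try high-quality → elaborate interior, low-quality → plain interior:
  If types separate, elaborate interior earns payment 74 and plain interior earns 63.
  High-quality: elaborate interior gives 74 − 7 = 67; plain interior gives 63 − 3 = 60. No deviation. ✓
  Low-quality: plain interior gives 63 − 3 = 60; elaborate interior gives 74 − 9 = 65. Would deviate. ✗
Try high-quality → plain interior, low-quality → elaborate interior:
  If types separate, plain interior earns payment 74 and elaborate interior earns 63.
  High-quality: plain interior gives 74 − 3 = 71; elaborate interior gives 63 − 7 = 56. No deviation. ✓
  Low-quality: elaborate interior gives 63 − 9 = 54; plain interior gives 74 − 3 = 71. Would deviate. ✗
Neither assignment is incentive-compatible.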